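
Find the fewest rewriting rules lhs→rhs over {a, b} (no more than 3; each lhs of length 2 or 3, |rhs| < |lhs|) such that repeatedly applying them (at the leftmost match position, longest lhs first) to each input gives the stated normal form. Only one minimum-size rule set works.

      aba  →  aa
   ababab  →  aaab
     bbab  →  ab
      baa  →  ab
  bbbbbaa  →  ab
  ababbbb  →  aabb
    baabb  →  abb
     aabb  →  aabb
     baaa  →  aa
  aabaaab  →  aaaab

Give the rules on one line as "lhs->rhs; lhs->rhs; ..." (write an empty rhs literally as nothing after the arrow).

ba->a; baa->ab; bbb->bb

  | aba => aa
  | ababab => aabab => aaab
  | bbab => bab => ab
  | baa => ab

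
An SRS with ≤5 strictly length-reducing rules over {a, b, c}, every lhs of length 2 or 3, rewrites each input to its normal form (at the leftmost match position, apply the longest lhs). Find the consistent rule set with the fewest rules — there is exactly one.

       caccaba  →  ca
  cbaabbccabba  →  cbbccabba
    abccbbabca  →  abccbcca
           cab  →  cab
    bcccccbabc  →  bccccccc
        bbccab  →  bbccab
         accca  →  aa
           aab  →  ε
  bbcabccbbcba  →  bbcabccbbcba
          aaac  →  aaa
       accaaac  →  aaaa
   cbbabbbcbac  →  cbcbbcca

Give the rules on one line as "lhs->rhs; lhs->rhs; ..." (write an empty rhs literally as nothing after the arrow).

aab->; ac->a; bab->c; bac->ca

  | caccaba => cacaba => caaba => ca
  | cbaabbccabba => cbbccabba
  | abccbbabca => abccbcca
  | cab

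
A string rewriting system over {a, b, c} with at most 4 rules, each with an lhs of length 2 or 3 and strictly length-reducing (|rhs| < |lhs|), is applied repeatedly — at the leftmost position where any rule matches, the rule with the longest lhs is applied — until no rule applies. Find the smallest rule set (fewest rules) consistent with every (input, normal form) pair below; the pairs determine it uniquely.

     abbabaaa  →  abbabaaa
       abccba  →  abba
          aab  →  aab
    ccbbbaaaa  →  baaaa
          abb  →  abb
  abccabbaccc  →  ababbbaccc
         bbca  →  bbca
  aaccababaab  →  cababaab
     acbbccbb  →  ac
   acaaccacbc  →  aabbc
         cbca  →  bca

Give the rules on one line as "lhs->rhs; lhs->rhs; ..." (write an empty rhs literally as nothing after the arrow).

  | abbabaaa
  | abccba => abcba => abba
  | aab
  | ccbbbaaaa => cbaaaa => baaaa

aac->; cb->b; cbb->; cca->ab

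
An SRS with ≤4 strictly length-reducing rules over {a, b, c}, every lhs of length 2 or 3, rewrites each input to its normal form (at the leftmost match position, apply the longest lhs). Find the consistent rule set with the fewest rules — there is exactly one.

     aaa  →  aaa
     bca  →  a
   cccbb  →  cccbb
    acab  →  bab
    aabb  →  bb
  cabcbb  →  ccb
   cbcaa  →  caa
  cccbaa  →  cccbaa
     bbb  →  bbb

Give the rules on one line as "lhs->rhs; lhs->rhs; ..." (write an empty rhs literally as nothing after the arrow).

abb->cb; ac->b; bc->

  | aaa
  | bca => a
  | cccbb
  | acab => bab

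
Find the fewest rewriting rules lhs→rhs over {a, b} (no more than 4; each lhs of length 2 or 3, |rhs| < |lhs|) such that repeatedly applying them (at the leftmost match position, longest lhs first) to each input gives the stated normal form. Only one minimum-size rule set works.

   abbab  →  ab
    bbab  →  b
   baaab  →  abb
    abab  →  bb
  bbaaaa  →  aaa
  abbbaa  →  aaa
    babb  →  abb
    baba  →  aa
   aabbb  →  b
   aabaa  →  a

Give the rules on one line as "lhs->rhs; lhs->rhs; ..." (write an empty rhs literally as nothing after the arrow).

  | abbab => ab
  | bbab => b
  | baaab => aaab => abb
  | abab => aab => bb

aab->bb; ba->a; bba->; bbb->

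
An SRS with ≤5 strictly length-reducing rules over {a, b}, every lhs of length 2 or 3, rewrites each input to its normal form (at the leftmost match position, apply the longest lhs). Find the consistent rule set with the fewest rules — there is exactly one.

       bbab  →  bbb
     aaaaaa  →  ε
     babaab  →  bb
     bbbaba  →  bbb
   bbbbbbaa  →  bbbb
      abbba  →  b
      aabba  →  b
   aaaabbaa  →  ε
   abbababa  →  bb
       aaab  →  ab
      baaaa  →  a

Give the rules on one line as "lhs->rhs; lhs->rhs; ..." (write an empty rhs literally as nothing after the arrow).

aa->; abb->b; ba->; bab->bb

  | bbab => bbb
  | aaaaaa => aaaa => aa => ε
  | babaab => bbaab => bab => bb
  | bbbaba => bbbba => bbb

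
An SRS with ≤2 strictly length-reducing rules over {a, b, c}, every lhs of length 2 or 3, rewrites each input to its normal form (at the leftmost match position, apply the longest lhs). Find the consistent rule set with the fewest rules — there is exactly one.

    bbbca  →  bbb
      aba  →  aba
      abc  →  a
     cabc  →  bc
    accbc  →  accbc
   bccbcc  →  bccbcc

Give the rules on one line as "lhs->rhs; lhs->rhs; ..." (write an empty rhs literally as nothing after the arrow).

  | bbbca => bbb
  | aba
  | abc => a
  | cabc => bc

abc->a; ca->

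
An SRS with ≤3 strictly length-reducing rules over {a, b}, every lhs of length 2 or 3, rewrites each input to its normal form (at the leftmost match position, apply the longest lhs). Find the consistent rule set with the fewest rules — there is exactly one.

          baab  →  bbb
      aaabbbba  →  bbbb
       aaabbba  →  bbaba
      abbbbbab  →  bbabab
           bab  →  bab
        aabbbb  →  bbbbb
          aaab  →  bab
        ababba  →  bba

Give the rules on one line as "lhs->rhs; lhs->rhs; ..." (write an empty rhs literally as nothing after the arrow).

aa->b; abb->ba

  | baab => bbb
  | aaabbbba => babbbba => bbabba => bbbaa => bbbb
  | aaabbba => babbba => bbaba
  | abbbbbab => babbbab => bbabab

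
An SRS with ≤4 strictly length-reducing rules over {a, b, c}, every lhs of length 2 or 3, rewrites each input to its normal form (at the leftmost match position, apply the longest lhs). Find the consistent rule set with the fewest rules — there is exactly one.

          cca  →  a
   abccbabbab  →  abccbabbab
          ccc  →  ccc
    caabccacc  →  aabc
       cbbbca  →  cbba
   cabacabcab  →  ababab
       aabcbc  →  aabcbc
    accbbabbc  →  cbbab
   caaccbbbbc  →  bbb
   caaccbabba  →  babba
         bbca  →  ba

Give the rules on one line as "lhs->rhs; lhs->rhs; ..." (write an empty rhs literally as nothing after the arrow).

  | cca => ca => a
  | abccbabbab
  | ccc
  | caabccacc => aabccacc => aabcacc => aabacc => aabc

ac->; bbc->b; ca->a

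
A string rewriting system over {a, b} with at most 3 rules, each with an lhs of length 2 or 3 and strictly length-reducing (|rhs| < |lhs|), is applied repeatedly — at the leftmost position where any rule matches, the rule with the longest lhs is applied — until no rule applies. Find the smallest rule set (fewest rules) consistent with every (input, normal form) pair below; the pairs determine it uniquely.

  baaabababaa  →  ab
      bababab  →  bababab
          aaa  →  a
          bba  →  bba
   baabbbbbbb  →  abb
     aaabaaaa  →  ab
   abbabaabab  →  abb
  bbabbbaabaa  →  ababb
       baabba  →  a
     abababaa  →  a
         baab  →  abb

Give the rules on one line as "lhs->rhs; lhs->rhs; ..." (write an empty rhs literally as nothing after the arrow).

aa->a; baa->ab; bbb->aa

  | baaabababaa => ababababaa => abababaab => ababaabb => abaabbb => aabbbb => abbbb => aaab => aab => ab
  | bababab
  | aaa => aa => a
  | bba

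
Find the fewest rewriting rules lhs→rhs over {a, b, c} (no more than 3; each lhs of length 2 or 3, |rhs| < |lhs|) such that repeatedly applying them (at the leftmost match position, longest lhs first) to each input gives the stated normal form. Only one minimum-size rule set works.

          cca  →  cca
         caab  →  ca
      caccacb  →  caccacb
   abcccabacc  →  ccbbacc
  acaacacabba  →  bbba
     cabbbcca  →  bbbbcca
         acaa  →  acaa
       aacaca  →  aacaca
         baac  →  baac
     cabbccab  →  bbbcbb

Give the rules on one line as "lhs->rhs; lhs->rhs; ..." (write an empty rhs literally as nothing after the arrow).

  | cca
  | caab => ca
  | caccacb
  | abcccabacc => cccabacc => ccbbacc

ab->; cab->bb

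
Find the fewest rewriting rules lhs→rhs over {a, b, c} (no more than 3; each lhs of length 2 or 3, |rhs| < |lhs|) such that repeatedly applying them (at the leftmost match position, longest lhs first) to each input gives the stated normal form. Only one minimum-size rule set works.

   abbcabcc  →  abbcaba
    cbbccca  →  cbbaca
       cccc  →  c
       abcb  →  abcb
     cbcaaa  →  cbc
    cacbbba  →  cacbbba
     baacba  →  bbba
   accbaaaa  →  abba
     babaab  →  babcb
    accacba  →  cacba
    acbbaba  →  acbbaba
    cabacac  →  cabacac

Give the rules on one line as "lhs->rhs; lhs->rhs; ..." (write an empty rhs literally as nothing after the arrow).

aa->c; cc->a; ccb->bb

  | abbcabcc => abbcaba
  | cbbccca => cbbaca
  | cccc => acc => aa => c
  | abcb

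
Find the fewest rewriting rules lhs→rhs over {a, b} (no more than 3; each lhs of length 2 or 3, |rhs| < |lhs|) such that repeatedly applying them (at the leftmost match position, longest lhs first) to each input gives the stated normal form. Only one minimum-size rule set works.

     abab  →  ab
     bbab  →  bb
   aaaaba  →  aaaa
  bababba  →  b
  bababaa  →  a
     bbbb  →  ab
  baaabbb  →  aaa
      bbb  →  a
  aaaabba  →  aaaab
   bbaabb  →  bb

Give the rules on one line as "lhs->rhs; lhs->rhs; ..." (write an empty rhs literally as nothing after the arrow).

  | abab => ab
  | bbab => bb
  | aaaaba => aaaa
  | bababba => babba => bba => b

ba->; bbb->a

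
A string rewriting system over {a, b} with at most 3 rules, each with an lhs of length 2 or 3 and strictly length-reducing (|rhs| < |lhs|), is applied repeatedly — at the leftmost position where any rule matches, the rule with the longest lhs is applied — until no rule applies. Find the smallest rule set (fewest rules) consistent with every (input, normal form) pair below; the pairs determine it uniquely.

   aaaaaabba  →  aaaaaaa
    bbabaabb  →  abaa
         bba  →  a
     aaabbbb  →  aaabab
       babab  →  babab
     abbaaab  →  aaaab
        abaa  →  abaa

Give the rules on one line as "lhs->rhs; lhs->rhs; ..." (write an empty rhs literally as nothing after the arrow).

  | aaaaaabba => aaaaaaa
  | bbabaabb => abaabb => abaa
  | bba => a
  | aaabbbb => aaabab

bb->; bbb->ba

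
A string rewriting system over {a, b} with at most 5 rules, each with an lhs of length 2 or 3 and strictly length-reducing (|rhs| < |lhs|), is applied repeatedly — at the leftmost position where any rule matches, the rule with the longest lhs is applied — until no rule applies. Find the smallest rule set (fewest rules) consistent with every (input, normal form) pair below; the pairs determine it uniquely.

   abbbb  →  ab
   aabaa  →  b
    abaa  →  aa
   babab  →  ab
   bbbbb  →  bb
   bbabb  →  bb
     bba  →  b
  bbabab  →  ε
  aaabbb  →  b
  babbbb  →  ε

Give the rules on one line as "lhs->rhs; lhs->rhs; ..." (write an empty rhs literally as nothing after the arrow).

aaa->b; ba->; bab->; bbb->

  | abbbb => ab
  | aabaa => aaa => b
  | abaa => aa
  | babab => ab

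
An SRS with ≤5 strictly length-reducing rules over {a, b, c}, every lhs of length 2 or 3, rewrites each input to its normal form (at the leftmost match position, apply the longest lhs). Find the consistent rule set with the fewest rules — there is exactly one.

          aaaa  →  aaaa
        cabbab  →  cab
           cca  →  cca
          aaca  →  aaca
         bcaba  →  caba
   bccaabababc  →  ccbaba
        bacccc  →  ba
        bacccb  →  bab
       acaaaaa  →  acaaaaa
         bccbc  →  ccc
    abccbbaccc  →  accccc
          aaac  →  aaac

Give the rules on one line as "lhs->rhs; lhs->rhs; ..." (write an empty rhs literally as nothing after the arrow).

  | aaaa
  | cabbab => cab
  | cca
  | aaca

aab->b; bac->ba; bba->; bc->c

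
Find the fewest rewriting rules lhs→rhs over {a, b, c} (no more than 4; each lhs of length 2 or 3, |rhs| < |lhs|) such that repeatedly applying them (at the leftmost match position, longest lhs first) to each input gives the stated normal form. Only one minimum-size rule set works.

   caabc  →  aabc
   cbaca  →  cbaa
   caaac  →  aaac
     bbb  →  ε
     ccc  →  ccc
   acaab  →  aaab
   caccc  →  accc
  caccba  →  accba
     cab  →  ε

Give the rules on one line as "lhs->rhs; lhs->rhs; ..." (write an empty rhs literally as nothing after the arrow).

  | caabc => aabc
  | cbaca => cbaa
  | caaac => aaac
  | bbb => ε

bbb->; ca->a; cab->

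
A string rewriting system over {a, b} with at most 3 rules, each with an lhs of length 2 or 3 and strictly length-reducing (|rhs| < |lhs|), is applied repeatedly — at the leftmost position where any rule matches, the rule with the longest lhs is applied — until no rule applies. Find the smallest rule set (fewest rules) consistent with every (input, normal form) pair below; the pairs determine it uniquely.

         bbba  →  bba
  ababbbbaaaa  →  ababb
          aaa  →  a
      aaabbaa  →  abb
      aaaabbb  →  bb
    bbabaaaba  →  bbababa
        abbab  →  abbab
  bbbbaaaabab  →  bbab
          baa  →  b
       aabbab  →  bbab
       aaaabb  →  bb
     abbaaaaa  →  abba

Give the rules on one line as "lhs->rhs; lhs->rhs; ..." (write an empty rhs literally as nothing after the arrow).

aa->; bbb->bb

  | bbba => bba
  | ababbbbaaaa => ababbbaaaa => ababbaaaa => ababbaa => ababb
  | aaa => a
  | aaabbaa => abbaa => abb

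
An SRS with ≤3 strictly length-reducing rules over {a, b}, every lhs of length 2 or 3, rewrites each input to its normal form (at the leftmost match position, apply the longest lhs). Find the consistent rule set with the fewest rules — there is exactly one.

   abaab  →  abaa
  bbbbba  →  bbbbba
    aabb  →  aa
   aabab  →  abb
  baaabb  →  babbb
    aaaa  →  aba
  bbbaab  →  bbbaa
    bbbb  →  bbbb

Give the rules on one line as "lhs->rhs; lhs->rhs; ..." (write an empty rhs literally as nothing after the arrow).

aaa->ab; aab->aa

  | abaab => abaa
  | bbbbba
  | aabb => aab => aa
  | aabab => aaab => abb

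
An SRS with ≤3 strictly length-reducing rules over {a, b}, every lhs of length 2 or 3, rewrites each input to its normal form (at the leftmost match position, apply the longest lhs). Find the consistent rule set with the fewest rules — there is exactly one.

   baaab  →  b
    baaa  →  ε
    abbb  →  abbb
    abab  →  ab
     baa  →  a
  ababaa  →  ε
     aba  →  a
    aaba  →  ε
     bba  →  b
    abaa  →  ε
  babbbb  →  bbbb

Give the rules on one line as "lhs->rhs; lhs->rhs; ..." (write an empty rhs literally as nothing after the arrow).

  | baaab => aab => b
  | baaa => aa => ε
  | abbb
  | abab => ab

aa->; ba->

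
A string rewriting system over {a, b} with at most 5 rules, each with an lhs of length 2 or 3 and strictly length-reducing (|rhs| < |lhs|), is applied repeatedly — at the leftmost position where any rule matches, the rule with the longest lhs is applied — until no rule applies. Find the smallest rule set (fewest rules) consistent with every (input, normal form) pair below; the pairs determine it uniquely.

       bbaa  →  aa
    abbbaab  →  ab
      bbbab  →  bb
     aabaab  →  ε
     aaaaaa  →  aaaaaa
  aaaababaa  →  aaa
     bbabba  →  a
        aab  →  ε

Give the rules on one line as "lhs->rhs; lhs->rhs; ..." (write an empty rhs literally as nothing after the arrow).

aab->; aba->; ba->a; bab->

  | bbaa => baa => aa
  | abbbaab => abbaab => abaab => ab
  | bbbab => bb
  | aabaab => aab => ε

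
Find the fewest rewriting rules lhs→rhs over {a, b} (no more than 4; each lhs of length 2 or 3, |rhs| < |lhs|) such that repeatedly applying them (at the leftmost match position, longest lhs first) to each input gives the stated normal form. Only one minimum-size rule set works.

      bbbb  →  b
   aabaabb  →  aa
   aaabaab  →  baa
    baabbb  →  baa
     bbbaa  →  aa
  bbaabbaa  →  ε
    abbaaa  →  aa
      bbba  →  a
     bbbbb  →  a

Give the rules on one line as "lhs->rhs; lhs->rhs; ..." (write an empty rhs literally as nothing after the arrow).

  | bbbb => b
  | aabaabb => aaaabb => abb => aa
  | aaabaab => baab => baa
  | baabbb => baabb => baab => baa

aaa->; aab->aa; bb->a; bbb->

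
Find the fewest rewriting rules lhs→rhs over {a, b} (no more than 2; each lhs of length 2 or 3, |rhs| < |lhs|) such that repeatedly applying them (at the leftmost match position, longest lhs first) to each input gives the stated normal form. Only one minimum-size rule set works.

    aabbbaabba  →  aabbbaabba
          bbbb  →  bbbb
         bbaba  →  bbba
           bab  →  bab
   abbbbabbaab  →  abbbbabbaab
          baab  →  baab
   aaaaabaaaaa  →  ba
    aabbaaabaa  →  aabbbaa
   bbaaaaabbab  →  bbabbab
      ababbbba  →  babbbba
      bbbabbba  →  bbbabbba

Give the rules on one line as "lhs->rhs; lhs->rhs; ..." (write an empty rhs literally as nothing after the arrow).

  | aabbbaabba
  | bbbb
  | bbaba => bbba
  | bab

aaa->a; aba->ba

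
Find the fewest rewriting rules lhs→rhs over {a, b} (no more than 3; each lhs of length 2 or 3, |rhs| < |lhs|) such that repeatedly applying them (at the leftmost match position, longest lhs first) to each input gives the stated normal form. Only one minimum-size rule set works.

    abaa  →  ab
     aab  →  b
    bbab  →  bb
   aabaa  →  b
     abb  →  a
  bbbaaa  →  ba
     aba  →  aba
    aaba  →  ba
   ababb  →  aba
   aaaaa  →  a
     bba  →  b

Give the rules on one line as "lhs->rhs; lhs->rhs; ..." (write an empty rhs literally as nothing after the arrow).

aa->; abb->a; bba->b

  | abaa => ab
  | aab => b
  | bbab => bb
  | aabaa => baa => b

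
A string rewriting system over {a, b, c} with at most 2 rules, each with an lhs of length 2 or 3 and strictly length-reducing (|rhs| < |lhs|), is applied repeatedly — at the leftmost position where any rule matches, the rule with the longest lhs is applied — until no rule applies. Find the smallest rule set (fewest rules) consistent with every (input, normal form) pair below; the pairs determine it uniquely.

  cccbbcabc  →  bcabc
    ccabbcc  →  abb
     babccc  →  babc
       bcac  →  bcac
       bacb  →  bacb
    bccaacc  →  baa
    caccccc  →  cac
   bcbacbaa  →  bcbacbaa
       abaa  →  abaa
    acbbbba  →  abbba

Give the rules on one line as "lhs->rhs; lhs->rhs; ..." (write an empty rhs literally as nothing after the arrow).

  | cccbbcabc => cbbcabc => bcabc
  | ccabbcc => abbcc => abb
  | babccc => babc
  | bcac

cbb->b; cc->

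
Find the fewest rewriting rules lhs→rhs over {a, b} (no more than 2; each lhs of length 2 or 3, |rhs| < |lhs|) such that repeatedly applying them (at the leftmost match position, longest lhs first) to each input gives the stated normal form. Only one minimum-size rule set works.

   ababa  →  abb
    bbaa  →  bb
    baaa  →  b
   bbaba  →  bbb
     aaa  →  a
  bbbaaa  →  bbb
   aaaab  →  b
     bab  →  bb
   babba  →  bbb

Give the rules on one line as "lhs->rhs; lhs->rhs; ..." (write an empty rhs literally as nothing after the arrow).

  | ababa => abba => abb
  | bbaa => bba => bb
  | baaa => baa => ba => b
  | bbaba => bbba => bbb

aa->; ba->b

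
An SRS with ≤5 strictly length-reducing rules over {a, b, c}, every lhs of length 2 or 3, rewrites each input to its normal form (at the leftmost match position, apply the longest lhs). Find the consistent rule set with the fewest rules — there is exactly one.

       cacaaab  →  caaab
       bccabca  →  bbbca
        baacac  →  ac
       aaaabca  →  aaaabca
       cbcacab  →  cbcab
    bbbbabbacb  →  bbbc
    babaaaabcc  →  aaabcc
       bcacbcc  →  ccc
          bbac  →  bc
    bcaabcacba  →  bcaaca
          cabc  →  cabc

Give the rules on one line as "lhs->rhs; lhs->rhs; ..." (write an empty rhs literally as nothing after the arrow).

ba->; bcb->c; cac->c; cca->b

  | cacaaab => caaab
  | bccabca => bbbca
  | baacac => acac => ac
  | aaaabca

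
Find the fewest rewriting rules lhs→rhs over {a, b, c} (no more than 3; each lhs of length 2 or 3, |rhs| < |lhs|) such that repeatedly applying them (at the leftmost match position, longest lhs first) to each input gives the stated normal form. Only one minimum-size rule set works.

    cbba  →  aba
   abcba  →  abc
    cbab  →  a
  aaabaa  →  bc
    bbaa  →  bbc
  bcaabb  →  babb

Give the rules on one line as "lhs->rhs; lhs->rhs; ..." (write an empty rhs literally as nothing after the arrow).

  | cbba => aba
  | abcba => abaa => abc
  | cbab => aab => cb => a
  | aaabaa => cabaa => baa => bc

aa->c; ca->; cb->a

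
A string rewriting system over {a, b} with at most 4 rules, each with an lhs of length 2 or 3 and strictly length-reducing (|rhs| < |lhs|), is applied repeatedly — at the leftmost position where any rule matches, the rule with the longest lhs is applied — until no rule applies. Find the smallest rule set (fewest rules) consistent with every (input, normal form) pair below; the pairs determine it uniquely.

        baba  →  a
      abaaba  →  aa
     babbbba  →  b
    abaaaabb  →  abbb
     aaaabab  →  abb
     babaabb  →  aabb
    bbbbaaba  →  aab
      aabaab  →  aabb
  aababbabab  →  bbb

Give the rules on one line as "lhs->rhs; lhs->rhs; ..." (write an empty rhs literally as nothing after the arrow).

  | baba => bba => a
  | abaaba => ababa => abba => aa
  | babbbba => bbbbba => bbba => ba => b
  | abaaaabb => abaaabb => abaabb => ababb => abbb

aaa->bb; ba->b; bba->a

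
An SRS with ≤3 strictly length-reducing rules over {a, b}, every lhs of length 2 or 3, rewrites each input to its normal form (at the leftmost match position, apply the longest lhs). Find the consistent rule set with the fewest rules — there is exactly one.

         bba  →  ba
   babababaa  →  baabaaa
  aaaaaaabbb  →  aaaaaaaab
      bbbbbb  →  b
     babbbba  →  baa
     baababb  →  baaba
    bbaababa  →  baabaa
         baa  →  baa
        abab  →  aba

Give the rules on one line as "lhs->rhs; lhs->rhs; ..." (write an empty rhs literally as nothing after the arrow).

  | bba => ba
  | babababaa => baababaa => baabaaa
  | aaaaaaabbb => aaaaaaaab
  | bbbbbb => bbbbb => bbbb => bbb => bb => b

abb->aa; bab->ba; bb->b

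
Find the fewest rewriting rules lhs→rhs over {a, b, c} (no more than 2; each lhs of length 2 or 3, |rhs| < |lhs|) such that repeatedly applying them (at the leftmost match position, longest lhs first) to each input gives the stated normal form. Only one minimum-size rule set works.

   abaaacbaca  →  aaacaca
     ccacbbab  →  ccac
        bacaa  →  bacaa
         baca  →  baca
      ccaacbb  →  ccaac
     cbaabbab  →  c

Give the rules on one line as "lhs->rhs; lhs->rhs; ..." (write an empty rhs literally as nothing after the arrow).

ab->; cb->c

  | abaaacbaca => aaacbaca => aaacaca
  | ccacbbab => ccacbab => ccacab => ccac
  | bacaa
  | baca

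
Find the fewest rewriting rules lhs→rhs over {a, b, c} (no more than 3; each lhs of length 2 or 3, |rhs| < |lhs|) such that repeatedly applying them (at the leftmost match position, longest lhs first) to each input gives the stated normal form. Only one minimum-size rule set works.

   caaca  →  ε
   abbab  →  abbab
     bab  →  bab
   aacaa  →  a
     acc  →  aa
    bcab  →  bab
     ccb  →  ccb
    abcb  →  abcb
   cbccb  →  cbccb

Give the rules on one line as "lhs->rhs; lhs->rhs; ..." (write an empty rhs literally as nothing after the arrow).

aaa->; acc->aa; ca->a

  | caaca => aaca => aaa => ε
  | abbab
  | bab
  | aacaa => aaaa => a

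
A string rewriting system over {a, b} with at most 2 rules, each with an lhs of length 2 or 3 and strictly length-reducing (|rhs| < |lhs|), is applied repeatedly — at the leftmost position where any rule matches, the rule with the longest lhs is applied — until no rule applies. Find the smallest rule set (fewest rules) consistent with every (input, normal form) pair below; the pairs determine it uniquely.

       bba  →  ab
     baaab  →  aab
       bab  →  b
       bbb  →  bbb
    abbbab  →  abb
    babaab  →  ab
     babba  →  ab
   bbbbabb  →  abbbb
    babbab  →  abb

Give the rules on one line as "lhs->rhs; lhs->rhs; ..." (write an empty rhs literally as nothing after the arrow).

ba->; bba->ab

  | bba => ab
  | baaab => aab
  | bab => b
  | bbb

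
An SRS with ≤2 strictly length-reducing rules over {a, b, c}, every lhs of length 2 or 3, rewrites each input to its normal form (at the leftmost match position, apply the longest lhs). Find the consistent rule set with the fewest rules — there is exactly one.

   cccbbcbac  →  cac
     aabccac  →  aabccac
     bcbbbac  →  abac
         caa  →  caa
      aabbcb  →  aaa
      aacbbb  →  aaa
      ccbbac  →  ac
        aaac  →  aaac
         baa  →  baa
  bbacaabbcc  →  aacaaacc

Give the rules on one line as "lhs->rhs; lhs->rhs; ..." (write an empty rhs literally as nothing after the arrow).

bb->a; cb->

  | cccbbcbac => ccbcbac => ccbac => cac
  | aabccac
  | bcbbbac => bbbac => abac
  | caa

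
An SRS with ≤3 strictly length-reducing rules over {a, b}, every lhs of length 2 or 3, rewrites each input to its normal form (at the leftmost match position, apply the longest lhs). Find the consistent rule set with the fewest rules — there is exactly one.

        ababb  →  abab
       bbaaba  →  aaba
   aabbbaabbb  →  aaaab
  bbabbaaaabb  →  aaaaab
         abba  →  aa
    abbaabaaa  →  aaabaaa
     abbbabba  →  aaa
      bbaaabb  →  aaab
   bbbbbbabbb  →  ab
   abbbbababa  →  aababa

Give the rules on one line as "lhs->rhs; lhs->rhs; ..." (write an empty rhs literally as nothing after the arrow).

  | ababb => abab
  | bbaaba => aaba
  | aabbbaabbb => aabbaabbb => aaaabbb => aaaabb => aaaab
  | bbabbaaaabb => abbaaaabb => aaaaabb => aaaaab

bb->b; bba->a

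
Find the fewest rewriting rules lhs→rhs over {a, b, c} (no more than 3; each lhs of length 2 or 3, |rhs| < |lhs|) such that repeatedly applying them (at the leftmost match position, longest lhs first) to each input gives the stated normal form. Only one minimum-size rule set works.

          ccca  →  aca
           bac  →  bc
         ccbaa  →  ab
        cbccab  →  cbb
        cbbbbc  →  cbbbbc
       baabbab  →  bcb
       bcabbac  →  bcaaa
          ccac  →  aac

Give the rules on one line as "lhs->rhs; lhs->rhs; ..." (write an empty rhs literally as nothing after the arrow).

ba->b; bba->ac; cc->a

  | ccca => aca
  | bac => bc
  | ccbaa => abaa => aba => ab
  | cbccab => cbaab => cbab => cbb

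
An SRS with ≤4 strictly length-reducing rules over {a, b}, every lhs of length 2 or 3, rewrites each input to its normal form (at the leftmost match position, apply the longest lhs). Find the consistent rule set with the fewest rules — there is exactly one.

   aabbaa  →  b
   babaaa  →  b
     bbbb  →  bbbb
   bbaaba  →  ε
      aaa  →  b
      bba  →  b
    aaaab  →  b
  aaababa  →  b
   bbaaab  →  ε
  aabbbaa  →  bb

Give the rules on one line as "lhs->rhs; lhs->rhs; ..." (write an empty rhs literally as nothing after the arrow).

  | aabbaa => bbbaa => bba => b
  | babaaa => baaa => aa => b
  | bbbb
  | bbaaba => baba => ba => ε

aa->b; aaa->b; ab->; ba->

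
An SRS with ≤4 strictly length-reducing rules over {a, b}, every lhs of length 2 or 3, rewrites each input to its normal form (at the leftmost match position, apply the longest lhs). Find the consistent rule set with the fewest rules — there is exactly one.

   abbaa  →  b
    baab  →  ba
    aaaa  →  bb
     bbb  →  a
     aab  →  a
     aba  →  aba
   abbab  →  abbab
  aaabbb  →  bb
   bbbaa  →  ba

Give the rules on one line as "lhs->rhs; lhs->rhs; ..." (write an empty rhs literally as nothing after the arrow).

aa->b; aab->a; bbb->a

  | abbaa => abbb => aa => b
  | baab => ba
  | aaaa => baa => bb
  | bbb => a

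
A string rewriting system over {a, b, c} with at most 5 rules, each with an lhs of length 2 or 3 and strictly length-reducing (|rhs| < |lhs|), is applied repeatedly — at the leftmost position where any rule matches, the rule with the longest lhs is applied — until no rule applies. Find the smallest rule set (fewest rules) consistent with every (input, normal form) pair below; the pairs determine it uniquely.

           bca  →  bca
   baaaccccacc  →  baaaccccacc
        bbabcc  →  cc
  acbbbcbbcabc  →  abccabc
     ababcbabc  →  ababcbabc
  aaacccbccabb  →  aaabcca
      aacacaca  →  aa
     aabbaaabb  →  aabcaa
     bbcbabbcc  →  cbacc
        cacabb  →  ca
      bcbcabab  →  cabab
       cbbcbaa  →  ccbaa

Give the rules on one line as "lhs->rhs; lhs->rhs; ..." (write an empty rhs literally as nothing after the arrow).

aca->a; bb->; bba->bc; cbc->bc

  | bca
  | baaaccccacc
  | bbabcc => bcbcc => bbcc => cc
  | acbbbcbbcabc => acbcbbcabc => abcbbcabc => abccabc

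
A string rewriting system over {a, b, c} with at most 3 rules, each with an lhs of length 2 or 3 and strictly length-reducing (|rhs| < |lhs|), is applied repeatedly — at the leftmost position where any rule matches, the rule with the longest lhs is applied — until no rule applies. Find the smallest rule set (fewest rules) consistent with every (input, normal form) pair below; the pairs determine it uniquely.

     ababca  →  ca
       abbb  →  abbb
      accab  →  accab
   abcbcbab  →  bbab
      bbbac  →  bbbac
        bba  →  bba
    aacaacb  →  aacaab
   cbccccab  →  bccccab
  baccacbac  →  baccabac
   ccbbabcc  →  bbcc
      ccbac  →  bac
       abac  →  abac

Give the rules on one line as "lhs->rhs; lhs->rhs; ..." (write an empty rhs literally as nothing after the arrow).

abc->c; cb->b

  | ababca => abca => ca
  | abbb
  | accab
  | abcbcbab => cbcbab => bcbab => bbab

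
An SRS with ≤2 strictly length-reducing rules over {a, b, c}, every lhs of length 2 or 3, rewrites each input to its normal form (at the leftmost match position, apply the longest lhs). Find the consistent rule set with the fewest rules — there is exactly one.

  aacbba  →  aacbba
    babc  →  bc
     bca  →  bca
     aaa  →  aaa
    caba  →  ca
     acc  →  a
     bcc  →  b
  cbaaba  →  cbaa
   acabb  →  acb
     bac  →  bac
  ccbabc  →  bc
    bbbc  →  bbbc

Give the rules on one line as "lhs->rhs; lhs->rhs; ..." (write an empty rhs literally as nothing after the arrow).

  | aacbba
  | babc => bc
  | bca
  | aaa

ab->; cc->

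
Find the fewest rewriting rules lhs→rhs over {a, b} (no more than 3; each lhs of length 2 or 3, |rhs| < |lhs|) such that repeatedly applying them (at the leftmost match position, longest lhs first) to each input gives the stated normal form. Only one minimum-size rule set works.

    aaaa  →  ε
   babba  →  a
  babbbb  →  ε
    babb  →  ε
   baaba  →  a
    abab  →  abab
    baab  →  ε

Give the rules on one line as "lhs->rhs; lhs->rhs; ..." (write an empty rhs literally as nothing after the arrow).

aa->; abb->b; bb->

  | aaaa => aa => ε
  | babba => bba => a
  | babbbb => bbbb => bb => ε
  | babb => bb => ε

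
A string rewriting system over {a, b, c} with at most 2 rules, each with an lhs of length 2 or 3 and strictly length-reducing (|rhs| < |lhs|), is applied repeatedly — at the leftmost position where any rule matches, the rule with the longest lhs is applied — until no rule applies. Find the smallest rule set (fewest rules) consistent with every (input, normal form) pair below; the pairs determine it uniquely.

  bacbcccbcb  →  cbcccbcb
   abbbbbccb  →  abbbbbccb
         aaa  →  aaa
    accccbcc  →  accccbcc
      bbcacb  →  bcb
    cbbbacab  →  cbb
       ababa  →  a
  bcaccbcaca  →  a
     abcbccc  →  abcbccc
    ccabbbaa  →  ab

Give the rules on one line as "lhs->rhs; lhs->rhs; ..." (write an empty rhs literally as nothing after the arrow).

  | bacbcccbcb => cbcccbcb
  | abbbbbccb
  | aaa
  | accccbcc

ba->; ca->a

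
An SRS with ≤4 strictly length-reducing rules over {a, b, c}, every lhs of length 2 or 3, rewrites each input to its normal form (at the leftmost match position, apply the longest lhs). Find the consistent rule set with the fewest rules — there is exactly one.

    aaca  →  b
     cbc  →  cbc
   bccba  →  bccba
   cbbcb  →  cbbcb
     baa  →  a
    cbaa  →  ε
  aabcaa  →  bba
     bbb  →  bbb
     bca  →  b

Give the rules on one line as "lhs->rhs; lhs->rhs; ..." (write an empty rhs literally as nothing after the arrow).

  | aaca => bca => b
  | cbc
  | bccba
  | cbbcb

aa->b; baa->a; ca->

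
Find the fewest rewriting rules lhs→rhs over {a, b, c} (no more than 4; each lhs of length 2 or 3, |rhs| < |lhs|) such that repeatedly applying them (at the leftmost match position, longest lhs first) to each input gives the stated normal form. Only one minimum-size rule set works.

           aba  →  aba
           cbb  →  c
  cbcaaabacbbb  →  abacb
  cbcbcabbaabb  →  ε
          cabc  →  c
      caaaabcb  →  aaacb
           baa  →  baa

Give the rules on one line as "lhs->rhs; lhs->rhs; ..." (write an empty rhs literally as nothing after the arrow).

  | aba
  | cbb => c
  | cbcaaabacbbb => ccaaabacbbb => caabacbbb => abacbbb => abacb
  | cbcbcabbaabb => ccbcabbaabb => cccabbaabb => ccbbaabb => ccaabb => cabb => bb => ε

bb->; bc->c; ca->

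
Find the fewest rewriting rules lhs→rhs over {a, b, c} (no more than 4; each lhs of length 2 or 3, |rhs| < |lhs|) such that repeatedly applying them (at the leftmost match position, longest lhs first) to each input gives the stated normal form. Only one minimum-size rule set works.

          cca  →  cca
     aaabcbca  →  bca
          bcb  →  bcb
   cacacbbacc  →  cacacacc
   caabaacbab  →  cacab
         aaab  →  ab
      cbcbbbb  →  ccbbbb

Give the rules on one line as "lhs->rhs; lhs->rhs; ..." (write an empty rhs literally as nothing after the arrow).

  | cca
  | aaabcbca => aabcbca => abcbca => bca
  | bcb
  | cacacbbacc => cacacbacc => cacacacc

aa->a; abc->; ba->a; cbc->cc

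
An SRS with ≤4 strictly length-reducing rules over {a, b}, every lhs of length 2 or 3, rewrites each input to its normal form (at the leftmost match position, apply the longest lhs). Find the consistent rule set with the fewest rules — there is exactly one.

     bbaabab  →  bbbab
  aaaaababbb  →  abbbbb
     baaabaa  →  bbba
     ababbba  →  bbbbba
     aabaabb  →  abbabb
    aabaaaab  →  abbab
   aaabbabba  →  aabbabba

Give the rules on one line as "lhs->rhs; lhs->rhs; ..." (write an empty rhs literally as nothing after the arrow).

  | bbaabab => bbbab
  | aaaaababbb => aaaababbb => aaababbb => aababbb => abbbbb
  | baaabaa => babaa => bbba
  | ababbba => bbbbba

aaa->aa; aba->bb; baa->b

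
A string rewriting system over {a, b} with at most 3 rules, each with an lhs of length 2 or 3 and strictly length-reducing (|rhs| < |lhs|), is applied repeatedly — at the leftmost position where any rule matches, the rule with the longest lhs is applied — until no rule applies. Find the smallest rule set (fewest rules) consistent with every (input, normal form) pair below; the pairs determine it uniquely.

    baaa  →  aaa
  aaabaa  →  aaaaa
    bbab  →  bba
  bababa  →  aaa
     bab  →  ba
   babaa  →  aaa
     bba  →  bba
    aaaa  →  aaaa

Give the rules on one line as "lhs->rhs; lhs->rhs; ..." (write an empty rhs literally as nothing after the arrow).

ab->a; baa->aa

  | baaa => aaa
  | aaabaa => aaaaa
  | bbab => bba
  | bababa => baaba => aaba => aaa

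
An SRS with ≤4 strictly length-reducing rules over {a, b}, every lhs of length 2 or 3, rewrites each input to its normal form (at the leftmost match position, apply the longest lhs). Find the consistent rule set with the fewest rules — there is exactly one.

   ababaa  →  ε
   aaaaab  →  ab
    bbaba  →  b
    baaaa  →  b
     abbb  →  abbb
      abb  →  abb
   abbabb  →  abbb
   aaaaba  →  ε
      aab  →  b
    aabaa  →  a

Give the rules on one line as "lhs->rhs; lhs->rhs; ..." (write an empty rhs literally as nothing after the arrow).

  | ababaa => abaa => aa => ε
  | aaaaab => baab => ab
  | bbaba => bba => b
  | baaaa => aaa => b

aa->; aaa->b; ba->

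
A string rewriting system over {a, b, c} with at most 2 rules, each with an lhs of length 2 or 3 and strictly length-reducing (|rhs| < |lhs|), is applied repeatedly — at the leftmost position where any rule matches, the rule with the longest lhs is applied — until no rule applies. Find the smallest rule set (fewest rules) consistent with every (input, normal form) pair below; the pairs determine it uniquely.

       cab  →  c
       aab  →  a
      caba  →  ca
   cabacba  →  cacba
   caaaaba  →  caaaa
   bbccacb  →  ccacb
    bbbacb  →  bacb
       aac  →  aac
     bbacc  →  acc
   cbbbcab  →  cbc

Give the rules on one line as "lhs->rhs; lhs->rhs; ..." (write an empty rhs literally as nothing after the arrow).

  | cab => c
  | aab => a
  | caba => ca
  | cabacba => cacba

ab->; bb->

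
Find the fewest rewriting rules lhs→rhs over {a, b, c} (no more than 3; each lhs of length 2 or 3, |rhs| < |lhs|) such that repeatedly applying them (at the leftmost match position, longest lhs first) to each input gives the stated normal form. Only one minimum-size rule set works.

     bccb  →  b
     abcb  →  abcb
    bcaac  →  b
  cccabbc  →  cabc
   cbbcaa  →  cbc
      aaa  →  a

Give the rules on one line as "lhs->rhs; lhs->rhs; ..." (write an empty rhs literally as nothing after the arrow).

  | bccb => bb => b
  | abcb
  | bcaac => bcc => b
  | cccabbc => cabbc => cabc

aa->; bb->b; cc->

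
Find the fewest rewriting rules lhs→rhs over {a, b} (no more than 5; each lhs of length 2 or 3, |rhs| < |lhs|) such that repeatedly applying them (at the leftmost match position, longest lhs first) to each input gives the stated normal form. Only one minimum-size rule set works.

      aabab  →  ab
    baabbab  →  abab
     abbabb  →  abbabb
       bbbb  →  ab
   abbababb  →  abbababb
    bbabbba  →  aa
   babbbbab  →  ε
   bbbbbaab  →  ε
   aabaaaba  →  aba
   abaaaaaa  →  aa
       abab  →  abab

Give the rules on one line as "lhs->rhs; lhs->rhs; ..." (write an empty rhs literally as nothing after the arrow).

aaa->a; aab->; baa->bb; bbb->a

  | aabab => ab
  | baabbab => bbbbab => abab
  | abbabb
  | bbbb => ab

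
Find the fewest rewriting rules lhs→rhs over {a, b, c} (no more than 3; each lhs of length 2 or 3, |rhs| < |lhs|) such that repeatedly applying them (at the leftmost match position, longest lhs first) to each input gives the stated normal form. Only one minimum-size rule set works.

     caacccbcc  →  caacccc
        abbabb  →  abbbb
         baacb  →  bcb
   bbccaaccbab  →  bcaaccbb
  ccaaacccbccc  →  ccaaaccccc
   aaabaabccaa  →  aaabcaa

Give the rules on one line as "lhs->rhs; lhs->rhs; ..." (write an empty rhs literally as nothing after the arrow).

  | caacccbcc => caacccc
  | abbabb => abbbb
  | baacb => bacb => bcb
  | bbccaaccbab => bcaaccbab => bcaaccbb

ba->b; bcc->c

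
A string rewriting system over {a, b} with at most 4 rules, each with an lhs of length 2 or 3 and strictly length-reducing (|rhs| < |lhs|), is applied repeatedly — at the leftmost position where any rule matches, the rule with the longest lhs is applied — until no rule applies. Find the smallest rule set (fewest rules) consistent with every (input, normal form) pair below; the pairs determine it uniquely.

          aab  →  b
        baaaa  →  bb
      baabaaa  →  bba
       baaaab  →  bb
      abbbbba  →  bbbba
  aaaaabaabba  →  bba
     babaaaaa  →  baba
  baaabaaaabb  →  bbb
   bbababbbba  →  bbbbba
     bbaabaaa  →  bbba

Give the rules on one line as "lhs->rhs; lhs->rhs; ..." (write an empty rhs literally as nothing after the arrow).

aa->b; aaa->a; aab->b; abb->b

  | aab => b
  | baaaa => baa => bb
  | baabaaa => bbaaa => bba
  | baaaab => baab => bb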